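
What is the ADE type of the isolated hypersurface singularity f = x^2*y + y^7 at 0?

D_{8}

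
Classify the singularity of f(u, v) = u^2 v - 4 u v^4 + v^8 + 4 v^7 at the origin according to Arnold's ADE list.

The Hessian of f at 0 has rank 0. Corank 2; j^3 = u^2*v has shape L^2 M (L != M), so D-series; mu = 9 gives D_9.

D_9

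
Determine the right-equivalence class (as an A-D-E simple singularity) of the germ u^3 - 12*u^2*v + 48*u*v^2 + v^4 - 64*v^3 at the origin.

E6

The Hessian of f at 0 has rank 0. Corank 2; j^3 = (u - 4*v)^3 is a perfect cube, so E-series; the 4-jet and mu = 6 give E_6.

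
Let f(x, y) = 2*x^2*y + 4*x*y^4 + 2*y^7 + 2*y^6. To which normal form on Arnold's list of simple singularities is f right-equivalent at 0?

D7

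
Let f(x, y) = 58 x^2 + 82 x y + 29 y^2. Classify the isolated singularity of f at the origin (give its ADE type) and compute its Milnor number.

The Hessian of f at 0 is [[116, 82], [82, 58]] with rank 2, so corank 0. A Groebner basis of the Jacobian ideal J(f) in C{x,y} is {x, y}; counting standard monomials gives mu = 1. Corank 0: nondegenerate Morse point, so A_1.

Type A_1, Milnor number mu = 1.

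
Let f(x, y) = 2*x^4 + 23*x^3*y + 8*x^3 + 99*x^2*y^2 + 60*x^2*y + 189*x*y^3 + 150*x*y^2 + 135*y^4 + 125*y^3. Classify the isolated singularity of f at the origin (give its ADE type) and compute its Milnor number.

Type E_{7}, Milnor number mu = 7.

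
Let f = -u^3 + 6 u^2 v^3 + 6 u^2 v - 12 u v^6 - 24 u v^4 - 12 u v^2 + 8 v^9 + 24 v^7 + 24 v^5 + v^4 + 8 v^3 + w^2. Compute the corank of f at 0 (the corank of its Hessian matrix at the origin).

2

The Hessian at 0 is [[0, 0, 0], [0, 0, 0], [0, 0, 2]] of rank 1; hence corank 2.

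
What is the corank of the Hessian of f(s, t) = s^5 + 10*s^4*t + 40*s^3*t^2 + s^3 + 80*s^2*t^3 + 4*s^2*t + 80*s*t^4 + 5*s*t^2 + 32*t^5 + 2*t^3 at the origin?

2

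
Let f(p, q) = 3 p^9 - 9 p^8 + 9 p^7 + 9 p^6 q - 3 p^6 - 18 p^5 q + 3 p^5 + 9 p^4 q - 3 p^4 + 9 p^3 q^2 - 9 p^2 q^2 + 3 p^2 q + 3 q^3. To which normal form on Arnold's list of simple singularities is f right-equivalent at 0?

D_4

The Hessian of f at 0 has rank 0. Corank 2; j^3 = 3*q*(p^2 + q^2) splits into three distinct lines over C (the quadratic factor has nonzero discriminant), so D_4.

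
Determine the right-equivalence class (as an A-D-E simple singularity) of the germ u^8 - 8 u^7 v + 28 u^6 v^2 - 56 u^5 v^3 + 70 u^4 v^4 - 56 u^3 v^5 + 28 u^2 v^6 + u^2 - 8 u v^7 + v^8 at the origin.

A_7

The Hessian of f at 0 has rank 1. Corank 1: A-series; mu = 7 gives A_7.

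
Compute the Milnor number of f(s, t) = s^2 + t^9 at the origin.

The Hessian of f at 0 has rank 1. Corank 1: A-series; mu = 8 gives A_8.

8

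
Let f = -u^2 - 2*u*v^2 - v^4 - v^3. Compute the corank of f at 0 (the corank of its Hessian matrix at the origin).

Hessian at 0 has rank 1.

1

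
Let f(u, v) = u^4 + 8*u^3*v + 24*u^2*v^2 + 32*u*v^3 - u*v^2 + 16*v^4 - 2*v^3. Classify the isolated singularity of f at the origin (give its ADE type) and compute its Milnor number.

The Hessian of f at 0 is [[0, 0], [0, 0]] with rank 0, so corank 2. A Groebner basis of the Jacobian ideal J(f) in C{u,v} is {u^3 - v^2/4, v^3, u*v + 2*v^2}; counting standard monomials gives mu = 5. Corank 2; j^3 = -v^2*(u + 2*v) has shape L^2 M (L != M), so D-series; mu = 5 gives D_5.

Type D5, Milnor number mu = 5.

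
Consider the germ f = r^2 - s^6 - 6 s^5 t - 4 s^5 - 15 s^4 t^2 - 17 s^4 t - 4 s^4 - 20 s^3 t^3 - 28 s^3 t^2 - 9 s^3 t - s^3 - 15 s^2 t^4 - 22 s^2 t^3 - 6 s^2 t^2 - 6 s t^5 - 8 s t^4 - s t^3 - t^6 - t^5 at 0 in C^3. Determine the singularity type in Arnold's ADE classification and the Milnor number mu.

Type E_7, Milnor number mu = 7.

The Hessian of f at 0 is [[0, 0, 0], [0, 0, 0], [0, 0, 2]] with rank 1, so corank 2. A Groebner basis of the Jacobian ideal J(f) in C{s,t,r} is {-3*s^2/5 + t^4 - t^3/5, s^3, s^2*t + s^2/5 + t^3/15, s^2/5 + s*t^2 + t^3/15, r}; counting standard monomials gives mu = 7. Corank 2; j^3 = -s^3 is a perfect cube, so E-series; the 4-jet and mu = 7 give E_7.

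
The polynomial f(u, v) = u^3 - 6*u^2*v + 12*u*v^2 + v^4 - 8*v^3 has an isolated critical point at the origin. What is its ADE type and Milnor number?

The Hessian of f at 0 is [[0, 0], [0, 0]] with rank 0, so corank 2. A Groebner basis of the Jacobian ideal J(f) in C{u,v} is {v^3, u^2 - 4*u*v + 4*v^2}; counting standard monomials gives mu = 6. Corank 2; j^3 = (u - 2*v)^3 is a perfect cube, so E-series; the 4-jet and mu = 6 give E_6.

Type E6, Milnor number mu = 6.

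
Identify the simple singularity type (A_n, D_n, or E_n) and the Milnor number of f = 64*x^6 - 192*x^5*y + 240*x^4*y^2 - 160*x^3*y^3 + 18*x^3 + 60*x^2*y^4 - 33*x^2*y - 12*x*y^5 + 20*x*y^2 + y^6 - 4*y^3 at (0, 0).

Type D_7, Milnor number mu = 7.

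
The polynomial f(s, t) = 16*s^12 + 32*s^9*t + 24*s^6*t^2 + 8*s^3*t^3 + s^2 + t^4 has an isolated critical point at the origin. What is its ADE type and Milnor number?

The Hessian of f at 0 has rank 1. Corank 1: A-series; mu = 3 gives A_3.

Type A_3, Milnor number mu = 3.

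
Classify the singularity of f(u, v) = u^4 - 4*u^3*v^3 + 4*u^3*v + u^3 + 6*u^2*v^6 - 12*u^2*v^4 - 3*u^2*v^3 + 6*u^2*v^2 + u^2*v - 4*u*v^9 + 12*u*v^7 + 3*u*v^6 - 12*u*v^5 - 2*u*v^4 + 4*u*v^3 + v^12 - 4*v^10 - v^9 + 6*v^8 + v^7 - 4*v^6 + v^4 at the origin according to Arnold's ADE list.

The Hessian of f at 0 has rank 0. Corank 2; j^3 = u^2*(u + v) has shape L^2 M (L != M), so D-series; mu = 5 gives D_5.

D_{5}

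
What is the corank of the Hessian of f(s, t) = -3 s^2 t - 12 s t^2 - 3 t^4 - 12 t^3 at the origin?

2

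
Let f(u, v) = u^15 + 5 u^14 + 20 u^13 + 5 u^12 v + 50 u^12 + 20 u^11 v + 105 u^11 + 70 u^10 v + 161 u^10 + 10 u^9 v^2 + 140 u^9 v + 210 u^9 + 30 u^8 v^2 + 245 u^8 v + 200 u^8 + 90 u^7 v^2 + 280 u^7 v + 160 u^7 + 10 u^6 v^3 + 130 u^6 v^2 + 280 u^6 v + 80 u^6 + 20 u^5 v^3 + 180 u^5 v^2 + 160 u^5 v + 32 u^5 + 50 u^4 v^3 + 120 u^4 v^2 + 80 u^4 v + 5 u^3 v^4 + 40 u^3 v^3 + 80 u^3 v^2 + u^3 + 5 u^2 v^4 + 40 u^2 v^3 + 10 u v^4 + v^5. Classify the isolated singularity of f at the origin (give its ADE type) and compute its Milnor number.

Type E8, Milnor number mu = 8.

The Hessian of f at 0 has rank 0. Corank 2; j^3 = u^3 is a perfect cube, so E-series; the 5-jet and mu = 8 give E_8.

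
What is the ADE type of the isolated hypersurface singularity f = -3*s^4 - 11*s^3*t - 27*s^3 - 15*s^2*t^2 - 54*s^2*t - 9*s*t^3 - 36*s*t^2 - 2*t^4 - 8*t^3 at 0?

E7

The Hessian of f at 0 has rank 0. Corank 2; j^3 = -(3*s + 2*t)^3 is a perfect cube, so E-series; the 4-jet and mu = 7 give E_7.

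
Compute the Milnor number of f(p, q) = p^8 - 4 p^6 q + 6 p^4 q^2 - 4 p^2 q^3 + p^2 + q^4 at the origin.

3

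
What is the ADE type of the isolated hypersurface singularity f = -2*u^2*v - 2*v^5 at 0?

The Hessian of f at 0 has rank 0. Corank 2; j^3 = -2*u^2*v has shape L^2 M (L != M), so D-series; mu = 6 gives D_6.

D6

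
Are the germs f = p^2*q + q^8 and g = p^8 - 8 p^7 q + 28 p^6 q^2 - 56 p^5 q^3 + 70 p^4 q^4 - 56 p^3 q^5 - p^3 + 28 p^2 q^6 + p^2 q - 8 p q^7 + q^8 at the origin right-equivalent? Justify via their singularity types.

Yes.

The Hessian of f at 0 has rank 0. Corank 2; j^3 = p^2*q has shape L^2 M (L != M), so D-series; mu = 9 gives D_9. The Hessian of g at 0 has rank 0. Corank 2; j^3 = -p^2*(p - q) has shape L^2 M (L != M), so D-series; mu = 9 gives D_9. Both have type D_9, hence right-equivalent.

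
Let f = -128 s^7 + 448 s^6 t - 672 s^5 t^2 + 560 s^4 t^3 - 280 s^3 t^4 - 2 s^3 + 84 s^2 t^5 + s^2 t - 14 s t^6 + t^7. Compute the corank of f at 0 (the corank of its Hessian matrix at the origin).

2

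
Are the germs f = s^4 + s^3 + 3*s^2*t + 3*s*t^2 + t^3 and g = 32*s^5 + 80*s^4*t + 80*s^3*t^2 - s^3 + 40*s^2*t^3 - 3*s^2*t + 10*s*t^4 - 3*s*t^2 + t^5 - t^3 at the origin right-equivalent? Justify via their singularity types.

The Hessian of f at 0 has rank 0. Corank 2; j^3 = (s + t)^3 is a perfect cube, so E-series; the 4-jet and mu = 6 give E_6. The Hessian of g at 0 has rank 0. Corank 2; j^3 = -(s + t)^3 is a perfect cube, so E-series; the 5-jet and mu = 8 give E_8. f is E_6 but g is E_8, hence not right-equivalent.

No.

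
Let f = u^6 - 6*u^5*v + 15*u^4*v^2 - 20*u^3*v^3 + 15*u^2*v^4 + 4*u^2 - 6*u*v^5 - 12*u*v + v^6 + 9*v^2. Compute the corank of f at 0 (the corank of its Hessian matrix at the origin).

Hessian at 0 has rank 1.

1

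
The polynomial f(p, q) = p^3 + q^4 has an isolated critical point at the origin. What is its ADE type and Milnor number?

Type E_6, Milnor number mu = 6.

The Hessian of f at 0 has rank 0. Corank 2; j^3 = p^3 is a perfect cube, so E-series; the 4-jet and mu = 6 give E_6.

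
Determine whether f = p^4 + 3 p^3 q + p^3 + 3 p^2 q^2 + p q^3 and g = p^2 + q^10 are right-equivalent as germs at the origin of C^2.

No.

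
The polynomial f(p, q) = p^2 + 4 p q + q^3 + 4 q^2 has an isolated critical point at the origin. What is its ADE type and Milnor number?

The Hessian of f at 0 has rank 1. Corank 1: A-series; mu = 2 gives A_2.

Type A2, Milnor number mu = 2.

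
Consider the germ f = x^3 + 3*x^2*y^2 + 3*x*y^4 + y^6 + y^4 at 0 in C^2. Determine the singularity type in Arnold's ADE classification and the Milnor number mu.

Type E_6, Milnor number mu = 6.

The Hessian of f at 0 is [[0, 0], [0, 0]] with rank 0, so corank 2. A Groebner basis of the Jacobian ideal J(f) in C{x,y} is {x^3, x^2*y, x^2/2 + x*y^2, y^3}; counting standard monomials gives mu = 6. Corank 2; j^3 = x^3 is a perfect cube, so E-series; the 4-jet and mu = 6 give E_6.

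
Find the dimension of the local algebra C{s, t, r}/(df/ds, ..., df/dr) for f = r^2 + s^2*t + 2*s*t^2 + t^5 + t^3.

The Hessian of f at 0 is [[0, 0, 0], [0, 0, 0], [0, 0, 2]] with rank 1, so corank 2. A Groebner basis of the Jacobian ideal J(f) in C{s,t,r} is {s^2/5 + t^4 - t^2/5, s^3 + t^3, s*t + t^2, r}; counting standard monomials gives mu = 6. Corank 2; j^3 = t*(s + t)^2 has shape L^2 M (L != M), so D-series; mu = 6 gives D_6.

6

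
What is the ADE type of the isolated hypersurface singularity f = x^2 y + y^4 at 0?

The Hessian of f at 0 has rank 0. Corank 2; j^3 = x^2*y has shape L^2 M (L != M), so D-series; mu = 5 gives D_5.

D5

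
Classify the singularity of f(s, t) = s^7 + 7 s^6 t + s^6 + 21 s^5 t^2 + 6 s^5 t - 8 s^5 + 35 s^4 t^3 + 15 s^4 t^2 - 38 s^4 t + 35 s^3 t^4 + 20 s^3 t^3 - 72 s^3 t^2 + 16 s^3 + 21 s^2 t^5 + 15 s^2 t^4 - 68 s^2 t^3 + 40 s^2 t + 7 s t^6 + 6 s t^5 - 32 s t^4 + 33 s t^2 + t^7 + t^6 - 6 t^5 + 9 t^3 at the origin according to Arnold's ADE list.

D7

The Hessian of f at 0 is [[0, 0], [0, 0]] with rank 0, so corank 2. A Groebner basis of the Jacobian ideal J(f) in C{s,t} is {-1024*s^2 - 1792*s*t + t^4 - 768*t^2, s^3 + 18*s^2 + 27*s*t + 27*t^3/64 + 81*t^2/8, s^2*t - 16*s^2 - 24*s*t - 9*t^3/16 - 9*t^2, 32*s^2/3 + s*t^2 + 16*s*t + 3*t^3/4 + 6*t^2}; counting standard monomials gives mu = 7. Corank 2; j^3 = (s + t)*(4*s + 3*t)^2 has shape L^2 M (L != M), so D-series; mu = 7 gives D_7.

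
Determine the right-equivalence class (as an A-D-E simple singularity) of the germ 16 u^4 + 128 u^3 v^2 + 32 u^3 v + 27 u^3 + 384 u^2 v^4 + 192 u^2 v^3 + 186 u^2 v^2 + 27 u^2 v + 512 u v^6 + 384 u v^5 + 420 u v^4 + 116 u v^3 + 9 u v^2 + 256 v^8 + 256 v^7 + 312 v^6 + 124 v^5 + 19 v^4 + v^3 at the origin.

The Hessian of f at 0 has rank 0. Corank 2; j^3 = (3*u + v)^3 is a perfect cube, so E-series; the 4-jet and mu = 6 give E_6.

E6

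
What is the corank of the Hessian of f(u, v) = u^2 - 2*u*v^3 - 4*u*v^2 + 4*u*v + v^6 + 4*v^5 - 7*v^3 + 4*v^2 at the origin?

Hessian at 0 has rank 1.

1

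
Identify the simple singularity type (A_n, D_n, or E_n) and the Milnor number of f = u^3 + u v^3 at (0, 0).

Type E7, Milnor number mu = 7.

The Hessian of f at 0 has rank 0. Corank 2; j^3 = u^3 is a perfect cube, so E-series; the 4-jet and mu = 7 give E_7.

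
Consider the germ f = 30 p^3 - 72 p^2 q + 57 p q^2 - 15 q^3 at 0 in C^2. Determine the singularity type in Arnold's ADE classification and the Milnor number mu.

The Hessian of f at 0 has rank 0. Corank 2; j^3 = 3*(p - q)*(10*p^2 - 14*p*q + 5*q^2) splits into three distinct lines over C (the quadratic factor has nonzero discriminant), so D_4.

Type D4, Milnor number mu = 4.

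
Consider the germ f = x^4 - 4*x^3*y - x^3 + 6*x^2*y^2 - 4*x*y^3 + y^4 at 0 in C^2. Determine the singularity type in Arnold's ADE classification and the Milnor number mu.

Type E_6, Milnor number mu = 6.

The Hessian of f at 0 is [[0, 0], [0, 0]] with rank 0, so corank 2. A Groebner basis of the Jacobian ideal J(f) in C{x,y} is {y^4, x*y^2 - y^3/3, x^2}; counting standard monomials gives mu = 6. Corank 2; j^3 = -x^3 is a perfect cube, so E-series; the 4-jet and mu = 6 give E_6.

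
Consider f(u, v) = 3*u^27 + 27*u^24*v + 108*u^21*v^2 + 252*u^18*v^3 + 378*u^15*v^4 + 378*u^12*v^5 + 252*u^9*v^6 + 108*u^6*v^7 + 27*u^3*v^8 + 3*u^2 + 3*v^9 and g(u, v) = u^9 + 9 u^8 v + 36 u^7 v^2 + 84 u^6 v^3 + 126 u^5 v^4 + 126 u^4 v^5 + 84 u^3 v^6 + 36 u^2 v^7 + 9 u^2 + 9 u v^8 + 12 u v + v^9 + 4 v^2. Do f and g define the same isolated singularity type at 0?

The Hessian of f at 0 has rank 1. Corank 1: A-series; mu = 8 gives A_8. The Hessian of g at 0 has rank 1. Corank 1: A-series; mu = 8 gives A_8. Both have type A_8, hence right-equivalent.

Yes.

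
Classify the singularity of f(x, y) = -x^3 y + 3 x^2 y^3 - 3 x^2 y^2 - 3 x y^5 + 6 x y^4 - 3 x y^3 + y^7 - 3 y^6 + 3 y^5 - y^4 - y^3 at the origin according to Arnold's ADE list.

The Hessian of f at 0 has rank 0. Corank 2; j^3 = -y^3 is a perfect cube, so E-series; the 4-jet and mu = 7 give E_7.

E7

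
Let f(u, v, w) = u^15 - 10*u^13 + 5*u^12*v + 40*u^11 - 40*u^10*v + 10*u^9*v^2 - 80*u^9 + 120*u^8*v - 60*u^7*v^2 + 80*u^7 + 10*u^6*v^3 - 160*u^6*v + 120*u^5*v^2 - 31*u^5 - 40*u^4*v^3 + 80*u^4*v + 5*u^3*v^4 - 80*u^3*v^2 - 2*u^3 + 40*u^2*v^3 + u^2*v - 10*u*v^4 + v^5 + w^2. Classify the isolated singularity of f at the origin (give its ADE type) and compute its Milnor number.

Type D_{6}, Milnor number mu = 6.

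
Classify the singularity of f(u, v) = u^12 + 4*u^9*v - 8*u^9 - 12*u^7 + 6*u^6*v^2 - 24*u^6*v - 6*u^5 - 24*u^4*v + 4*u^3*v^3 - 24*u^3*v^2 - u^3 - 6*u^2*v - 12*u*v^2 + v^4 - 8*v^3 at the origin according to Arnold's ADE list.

The Hessian of f at 0 has rank 0. Corank 2; j^3 = -(u + 2*v)^3 is a perfect cube, so E-series; the 4-jet and mu = 6 give E_6.

E_6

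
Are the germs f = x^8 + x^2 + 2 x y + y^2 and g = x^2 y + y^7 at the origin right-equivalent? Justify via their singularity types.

No.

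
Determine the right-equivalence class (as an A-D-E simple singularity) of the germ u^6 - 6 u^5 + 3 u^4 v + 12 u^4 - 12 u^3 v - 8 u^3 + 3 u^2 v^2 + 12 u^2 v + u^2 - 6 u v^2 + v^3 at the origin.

A2

The Hessian of f at 0 is [[2, 0], [0, 0]] with rank 1, so corank 1. A Groebner basis of the Jacobian ideal J(f) in C{u,v} is {v^2, u}; counting standard monomials gives mu = 2. Corank 1: A-series; mu = 2 gives A_2.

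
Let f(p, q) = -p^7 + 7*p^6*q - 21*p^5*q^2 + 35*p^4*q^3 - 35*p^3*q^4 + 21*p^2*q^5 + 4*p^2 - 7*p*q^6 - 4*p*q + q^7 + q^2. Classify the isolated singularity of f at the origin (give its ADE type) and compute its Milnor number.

Type A6, Milnor number mu = 6.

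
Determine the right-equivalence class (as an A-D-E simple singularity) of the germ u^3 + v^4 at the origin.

The Hessian of f at 0 has rank 0. Corank 2; j^3 = u^3 is a perfect cube, so E-series; the 4-jet and mu = 6 give E_6.

E6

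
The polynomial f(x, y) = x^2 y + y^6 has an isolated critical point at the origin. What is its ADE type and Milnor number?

The Hessian of f at 0 is [[0, 0], [0, 0]] with rank 0, so corank 2. A Groebner basis of the Jacobian ideal J(f) in C{x,y} is {x^2/6 + y^5, x^3, x*y}; counting standard monomials gives mu = 7. Corank 2; j^3 = x^2*y has shape L^2 M (L != M), so D-series; mu = 7 gives D_7.

Type D_{7}, Milnor number mu = 7.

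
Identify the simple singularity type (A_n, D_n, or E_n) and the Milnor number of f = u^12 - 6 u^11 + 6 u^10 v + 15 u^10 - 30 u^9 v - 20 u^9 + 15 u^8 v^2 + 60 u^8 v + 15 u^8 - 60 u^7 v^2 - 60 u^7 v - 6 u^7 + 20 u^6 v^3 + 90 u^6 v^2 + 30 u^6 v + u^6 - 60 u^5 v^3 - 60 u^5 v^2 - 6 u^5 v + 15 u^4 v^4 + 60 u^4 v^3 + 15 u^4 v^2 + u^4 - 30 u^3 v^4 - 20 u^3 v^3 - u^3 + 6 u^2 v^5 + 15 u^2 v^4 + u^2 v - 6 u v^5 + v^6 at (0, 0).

Type D_{7}, Milnor number mu = 7.

The Hessian of f at 0 is [[0, 0], [0, 0]] with rank 0, so corank 2. A Groebner basis of the Jacobian ideal J(f) in C{u,v} is {u*v/6 + v^5, u*v^2, u^2 - u*v}; counting standard monomials gives mu = 7. Corank 2; j^3 = -u^2*(u - v) has shape L^2 M (L != M), so D-series; mu = 7 gives D_7.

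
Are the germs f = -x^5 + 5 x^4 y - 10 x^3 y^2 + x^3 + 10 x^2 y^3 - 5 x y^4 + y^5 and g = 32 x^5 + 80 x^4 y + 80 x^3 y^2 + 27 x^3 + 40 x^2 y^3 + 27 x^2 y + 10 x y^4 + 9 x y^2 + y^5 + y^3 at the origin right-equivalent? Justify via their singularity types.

Yes.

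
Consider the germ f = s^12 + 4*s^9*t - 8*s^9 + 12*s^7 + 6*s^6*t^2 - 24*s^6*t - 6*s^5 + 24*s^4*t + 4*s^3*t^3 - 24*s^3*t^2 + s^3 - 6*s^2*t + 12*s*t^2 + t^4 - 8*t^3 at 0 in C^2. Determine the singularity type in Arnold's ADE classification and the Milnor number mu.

The Hessian of f at 0 has rank 0. Corank 2; j^3 = (s - 2*t)^3 is a perfect cube, so E-series; the 4-jet and mu = 6 give E_6.

Type E_6, Milnor number mu = 6.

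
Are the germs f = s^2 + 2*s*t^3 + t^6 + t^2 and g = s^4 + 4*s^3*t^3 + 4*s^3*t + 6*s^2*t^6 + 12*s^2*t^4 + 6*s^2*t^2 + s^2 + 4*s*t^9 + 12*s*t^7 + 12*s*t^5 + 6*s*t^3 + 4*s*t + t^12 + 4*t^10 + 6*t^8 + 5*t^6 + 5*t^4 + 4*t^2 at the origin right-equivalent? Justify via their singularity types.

No.

The Hessian of f at 0 has rank 2. Corank 0: nondegenerate Morse point, so A_1. The Hessian of g at 0 has rank 1. Corank 1: A-series; mu = 3 gives A_3. f is A_1 but g is A_3, hence not right-equivalent.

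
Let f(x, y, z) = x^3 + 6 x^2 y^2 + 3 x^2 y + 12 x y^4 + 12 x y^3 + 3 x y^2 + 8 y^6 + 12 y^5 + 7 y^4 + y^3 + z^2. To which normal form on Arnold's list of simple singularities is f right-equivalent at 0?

E6

The Hessian of f at 0 has rank 1. Corank 2; j^3 = (x + y)^3 is a perfect cube, so E-series; the 4-jet and mu = 6 give E_6.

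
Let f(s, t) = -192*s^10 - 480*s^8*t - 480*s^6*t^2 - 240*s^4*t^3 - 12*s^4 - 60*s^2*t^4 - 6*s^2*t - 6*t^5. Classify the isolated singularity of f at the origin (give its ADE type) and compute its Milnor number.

The Hessian of f at 0 is [[0, 0], [0, 0]] with rank 0, so corank 2. A Groebner basis of the Jacobian ideal J(f) in C{s,t} is {s^2/5 + t^4, s^3, s*t}; counting standard monomials gives mu = 6. Corank 2; j^3 = -6*s^2*t has shape L^2 M (L != M), so D-series; mu = 6 gives D_6.

Type D6, Milnor number mu = 6.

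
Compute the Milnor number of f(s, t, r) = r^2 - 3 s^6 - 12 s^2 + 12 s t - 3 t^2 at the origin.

5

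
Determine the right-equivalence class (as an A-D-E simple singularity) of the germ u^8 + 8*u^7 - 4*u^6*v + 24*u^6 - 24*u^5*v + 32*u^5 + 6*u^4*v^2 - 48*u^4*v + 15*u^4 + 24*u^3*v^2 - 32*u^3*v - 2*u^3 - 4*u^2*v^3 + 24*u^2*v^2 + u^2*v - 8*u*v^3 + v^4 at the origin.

The Hessian of f at 0 is [[0, 0], [0, 0]] with rank 0, so corank 2. A Groebner basis of the Jacobian ideal J(f) in C{u,v} is {u*v^2, u*v/8 + v^3, u^2 - u*v/2}; counting standard monomials gives mu = 5. Corank 2; j^3 = -u^2*(2*u - v) has shape L^2 M (L != M), so D-series; mu = 5 gives D_5.

D_{5}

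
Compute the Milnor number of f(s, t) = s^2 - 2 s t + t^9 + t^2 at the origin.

The Hessian of f at 0 has rank 1. Corank 1: A-series; mu = 8 gives A_8.

8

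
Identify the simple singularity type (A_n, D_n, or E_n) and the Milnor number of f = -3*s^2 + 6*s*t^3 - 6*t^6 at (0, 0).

Type A5, Milnor number mu = 5.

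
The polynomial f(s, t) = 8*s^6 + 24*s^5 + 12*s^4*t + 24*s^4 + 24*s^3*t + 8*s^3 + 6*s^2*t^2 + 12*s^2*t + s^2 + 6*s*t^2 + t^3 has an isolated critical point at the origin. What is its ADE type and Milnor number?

Type A2, Milnor number mu = 2.

The Hessian of f at 0 has rank 1. Corank 1: A-series; mu = 2 gives A_2.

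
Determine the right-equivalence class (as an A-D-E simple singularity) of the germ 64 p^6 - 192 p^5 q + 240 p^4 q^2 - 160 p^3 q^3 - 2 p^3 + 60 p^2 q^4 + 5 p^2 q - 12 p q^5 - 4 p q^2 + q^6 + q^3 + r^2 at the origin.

The Hessian of f at 0 has rank 1. Corank 2; j^3 = -(p - q)^2*(2*p - q) has shape L^2 M (L != M), so D-series; mu = 7 gives D_7.

D7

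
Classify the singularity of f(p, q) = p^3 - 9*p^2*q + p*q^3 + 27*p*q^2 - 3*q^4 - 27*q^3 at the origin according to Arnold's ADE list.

E_{7}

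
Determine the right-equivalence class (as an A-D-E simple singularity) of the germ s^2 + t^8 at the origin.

A_{7}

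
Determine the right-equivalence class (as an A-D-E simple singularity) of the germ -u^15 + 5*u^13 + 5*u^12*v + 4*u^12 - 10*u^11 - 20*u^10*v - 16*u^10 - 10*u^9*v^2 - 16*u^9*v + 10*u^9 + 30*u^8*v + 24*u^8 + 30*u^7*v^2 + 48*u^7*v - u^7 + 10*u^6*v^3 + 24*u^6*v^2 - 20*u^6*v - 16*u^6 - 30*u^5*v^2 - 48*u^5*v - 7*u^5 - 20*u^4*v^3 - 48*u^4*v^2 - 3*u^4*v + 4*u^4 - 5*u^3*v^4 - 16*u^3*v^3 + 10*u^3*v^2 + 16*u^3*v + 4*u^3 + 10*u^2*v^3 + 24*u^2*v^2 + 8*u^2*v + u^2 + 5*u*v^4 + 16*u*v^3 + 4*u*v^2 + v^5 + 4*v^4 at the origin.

A4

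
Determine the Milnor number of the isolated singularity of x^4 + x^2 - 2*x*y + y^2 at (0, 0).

The Hessian of f at 0 is [[2, -2], [-2, 2]] with rank 1, so corank 1. A Groebner basis of the Jacobian ideal J(f) in C{x,y} is {y^3, x - y}; counting standard monomials gives mu = 3. Corank 1: A-series; mu = 3 gives A_3.

3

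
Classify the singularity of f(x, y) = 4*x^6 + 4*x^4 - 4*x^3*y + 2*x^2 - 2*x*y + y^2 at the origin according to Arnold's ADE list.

A_{1}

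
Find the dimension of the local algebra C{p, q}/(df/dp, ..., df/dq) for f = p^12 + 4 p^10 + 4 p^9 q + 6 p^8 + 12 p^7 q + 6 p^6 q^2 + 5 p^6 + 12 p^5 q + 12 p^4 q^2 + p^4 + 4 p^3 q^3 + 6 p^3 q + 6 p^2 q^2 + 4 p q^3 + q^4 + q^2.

The Hessian of f at 0 has rank 1. Corank 1: A-series; mu = 3 gives A_3.

3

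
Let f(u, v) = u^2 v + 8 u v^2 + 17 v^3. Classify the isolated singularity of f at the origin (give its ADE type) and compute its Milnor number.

The Hessian of f at 0 has rank 0. Corank 2; j^3 = v*(u^2 + 8*u*v + 17*v^2) splits into three distinct lines over C (the quadratic factor has nonzero discriminant), so D_4.

Type D4, Milnor number mu = 4.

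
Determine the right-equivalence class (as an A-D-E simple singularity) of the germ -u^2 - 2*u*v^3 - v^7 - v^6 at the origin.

A6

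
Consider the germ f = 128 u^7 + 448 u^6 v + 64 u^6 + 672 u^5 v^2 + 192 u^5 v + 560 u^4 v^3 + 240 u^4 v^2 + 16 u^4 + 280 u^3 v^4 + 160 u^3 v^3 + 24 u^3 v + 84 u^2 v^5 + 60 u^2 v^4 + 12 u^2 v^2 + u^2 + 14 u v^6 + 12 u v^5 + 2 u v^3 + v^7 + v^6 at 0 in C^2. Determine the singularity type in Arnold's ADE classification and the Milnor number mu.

Type A_{6}, Milnor number mu = 6.

The Hessian of f at 0 is [[2, 0], [0, 0]] with rank 1, so corank 1. A Groebner basis of the Jacobian ideal J(f) in C{u,v} is {u*v + v^4, u*v^2 + u/6 + v^3/6, u^2}; counting standard monomials gives mu = 6. Corank 1: A-series; mu = 6 gives A_6.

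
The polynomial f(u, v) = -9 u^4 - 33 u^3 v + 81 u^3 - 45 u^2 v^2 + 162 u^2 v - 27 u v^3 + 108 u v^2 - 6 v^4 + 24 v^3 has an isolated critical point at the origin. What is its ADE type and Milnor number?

Type E7, Milnor number mu = 7.

The Hessian of f at 0 is [[0, 0], [0, 0]] with rank 0, so corank 2. A Groebner basis of the Jacobian ideal J(f) in C{u,v} is {19683*u^2 + 26244*u*v + v^4 - 27*v^3 + 8748*v^2, u^3 - 270*u^2 - 360*u*v + 2*v^3/3 - 120*v^2, u^2*v + 243*u^2 + 324*u*v - 7*v^3/9 + 108*v^2, -162*u^2 + u*v^2 - 216*u*v + 8*v^3/9 - 72*v^2}; counting standard monomials gives mu = 7. Corank 2; j^3 = 3*(3*u + 2*v)^3 is a perfect cube, so E-series; the 4-jet and mu = 7 give E_7.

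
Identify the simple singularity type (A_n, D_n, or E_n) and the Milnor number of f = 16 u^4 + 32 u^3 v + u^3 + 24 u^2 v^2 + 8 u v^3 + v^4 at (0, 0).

Type E_{6}, Milnor number mu = 6.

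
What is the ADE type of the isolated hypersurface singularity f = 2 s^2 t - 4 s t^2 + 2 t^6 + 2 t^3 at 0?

D_7

The Hessian of f at 0 has rank 0. Corank 2; j^3 = 2*t*(s - t)^2 has shape L^2 M (L != M), so D-series; mu = 7 gives D_7.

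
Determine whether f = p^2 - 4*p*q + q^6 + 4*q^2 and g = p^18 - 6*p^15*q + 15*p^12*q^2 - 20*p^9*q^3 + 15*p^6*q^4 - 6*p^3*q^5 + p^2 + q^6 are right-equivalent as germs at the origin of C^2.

Yes.

The Hessian of f at 0 has rank 1. Corank 1: A-series; mu = 5 gives A_5. The Hessian of g at 0 has rank 1. Corank 1: A-series; mu = 5 gives A_5. Both have type A_5, hence right-equivalent.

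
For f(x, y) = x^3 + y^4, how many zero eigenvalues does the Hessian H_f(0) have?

2

The Hessian at 0 is [[0, 0], [0, 0]] of rank 0; hence corank 2.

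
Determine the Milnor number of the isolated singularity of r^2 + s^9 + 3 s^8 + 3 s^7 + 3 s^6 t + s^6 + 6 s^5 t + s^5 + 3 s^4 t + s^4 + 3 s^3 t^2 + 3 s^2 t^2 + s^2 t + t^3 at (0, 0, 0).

4

The Hessian of f at 0 has rank 1. Corank 2; j^3 = t*(s^2 + t^2) splits into three distinct lines over C (the quadratic factor has nonzero discriminant), so D_4.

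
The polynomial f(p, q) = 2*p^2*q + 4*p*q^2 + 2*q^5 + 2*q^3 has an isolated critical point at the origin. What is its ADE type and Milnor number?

The Hessian of f at 0 is [[0, 0], [0, 0]] with rank 0, so corank 2. A Groebner basis of the Jacobian ideal J(f) in C{p,q} is {p^2/5 + q^4 - q^2/5, p^3 + q^3, p*q + q^2}; counting standard monomials gives mu = 6. Corank 2; j^3 = 2*q*(p + q)^2 has shape L^2 M (L != M), so D-series; mu = 6 gives D_6.

Type D6, Milnor number mu = 6.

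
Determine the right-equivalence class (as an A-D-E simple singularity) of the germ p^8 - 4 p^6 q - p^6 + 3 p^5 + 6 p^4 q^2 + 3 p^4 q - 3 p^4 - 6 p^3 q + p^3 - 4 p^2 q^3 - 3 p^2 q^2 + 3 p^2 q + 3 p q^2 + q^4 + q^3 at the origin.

E6

The Hessian of f at 0 has rank 0. Corank 2; j^3 = (p + q)^3 is a perfect cube, so E-series; the 4-jet and mu = 6 give E_6.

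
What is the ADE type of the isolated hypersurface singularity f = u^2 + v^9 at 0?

A_{8}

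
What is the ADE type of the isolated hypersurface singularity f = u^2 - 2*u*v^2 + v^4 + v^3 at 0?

The Hessian of f at 0 is [[2, 0], [0, 0]] with rank 1, so corank 1. A Groebner basis of the Jacobian ideal J(f) in C{u,v} is {v^2, u}; counting standard monomials gives mu = 2. Corank 1: A-series; mu = 2 gives A_2.

A2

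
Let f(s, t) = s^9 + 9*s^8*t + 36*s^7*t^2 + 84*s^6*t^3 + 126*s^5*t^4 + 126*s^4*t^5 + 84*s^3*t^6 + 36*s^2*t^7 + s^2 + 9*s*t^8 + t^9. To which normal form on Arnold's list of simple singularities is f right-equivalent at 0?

A_{8}

The Hessian of f at 0 has rank 1. Corank 1: A-series; mu = 8 gives A_8.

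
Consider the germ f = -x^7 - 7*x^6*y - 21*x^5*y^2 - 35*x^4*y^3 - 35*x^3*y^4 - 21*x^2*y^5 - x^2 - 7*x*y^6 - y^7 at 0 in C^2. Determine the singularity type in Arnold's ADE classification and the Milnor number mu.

Type A_{6}, Milnor number mu = 6.

The Hessian of f at 0 has rank 1. Corank 1: A-series; mu = 6 gives A_6.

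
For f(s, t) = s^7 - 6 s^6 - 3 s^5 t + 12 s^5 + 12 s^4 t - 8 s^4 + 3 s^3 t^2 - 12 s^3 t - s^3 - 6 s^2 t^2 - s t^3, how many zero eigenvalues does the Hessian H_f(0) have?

2

The Hessian at 0 is [[0, 0], [0, 0]] of rank 0; hence corank 2.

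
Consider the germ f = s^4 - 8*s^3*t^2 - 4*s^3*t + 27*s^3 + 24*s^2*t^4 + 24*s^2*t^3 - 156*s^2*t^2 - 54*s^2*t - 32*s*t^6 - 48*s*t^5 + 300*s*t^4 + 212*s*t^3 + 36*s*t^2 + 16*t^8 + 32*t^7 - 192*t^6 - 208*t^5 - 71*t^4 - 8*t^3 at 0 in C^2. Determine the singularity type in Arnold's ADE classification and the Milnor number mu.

The Hessian of f at 0 has rank 0. Corank 2; j^3 = (3*s - 2*t)^3 is a perfect cube, so E-series; the 4-jet and mu = 6 give E_6.

Type E_{6}, Milnor number mu = 6.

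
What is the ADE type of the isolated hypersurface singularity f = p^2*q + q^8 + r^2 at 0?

The Hessian of f at 0 has rank 1. Corank 2; j^3 = p^2*q has shape L^2 M (L != M), so D-series; mu = 9 gives D_9.

D_{9}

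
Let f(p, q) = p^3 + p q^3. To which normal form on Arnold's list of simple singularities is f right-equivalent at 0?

The Hessian of f at 0 is [[0, 0], [0, 0]] with rank 0, so corank 2. A Groebner basis of the Jacobian ideal J(f) in C{p,q} is {p^3, p*q^2, 3*p^2 + q^3}; counting standard monomials gives mu = 7. Corank 2; j^3 = p^3 is a perfect cube, so E-series; the 4-jet and mu = 7 give E_7.

E_7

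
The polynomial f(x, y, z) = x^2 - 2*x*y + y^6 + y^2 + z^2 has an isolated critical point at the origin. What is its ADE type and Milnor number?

The Hessian of f at 0 has rank 2. Corank 1: A-series; mu = 5 gives A_5.

Type A5, Milnor number mu = 5.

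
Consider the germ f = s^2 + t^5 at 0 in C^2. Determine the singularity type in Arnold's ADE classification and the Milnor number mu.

Type A4, Milnor number mu = 4.

The Hessian of f at 0 has rank 1. Corank 1: A-series; mu = 4 gives A_4.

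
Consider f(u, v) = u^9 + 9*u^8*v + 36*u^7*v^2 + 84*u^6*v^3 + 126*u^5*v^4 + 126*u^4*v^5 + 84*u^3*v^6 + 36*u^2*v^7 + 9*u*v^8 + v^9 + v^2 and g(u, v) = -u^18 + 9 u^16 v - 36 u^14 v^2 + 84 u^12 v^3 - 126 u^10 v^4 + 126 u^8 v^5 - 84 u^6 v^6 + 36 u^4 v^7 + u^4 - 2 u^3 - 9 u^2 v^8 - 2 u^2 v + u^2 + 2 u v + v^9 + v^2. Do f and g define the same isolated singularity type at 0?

Yes.

The Hessian of f at 0 is [[0, 0], [0, 2]] with rank 1, so corank 1. A Groebner basis of the Jacobian ideal J(f) in C{u,v} is {u^8, v}; counting standard monomials gives mu = 8. Corank 1: A-series; mu = 8 gives A_8. The Hessian of g at 0 is [[2, 2], [2, 2]] with rank 1, so corank 1. A Groebner basis of the Jacobian ideal J(g) in C{u,v} is {21*u*v^2 + 18*u*v + 7*u/2 + v^5 - 5*v^4/2 + 10*v^3 + 29*v^2/2 + 7*v/2, u*v^3 + 5*u*v^2/2 + 3*u*v/2 + u/4 + v^4/4 + 3*v^3/2 + 5*v^2/4 + v/4, u^2 - u - v}; counting standard monomials gives mu = 8. Corank 1: A-series; mu = 8 gives A_8. Both have type A_8, hence right-equivalent.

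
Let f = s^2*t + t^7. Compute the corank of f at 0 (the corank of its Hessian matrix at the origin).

2

The Hessian at 0 is [[0, 0], [0, 0]] of rank 0; hence corank 2.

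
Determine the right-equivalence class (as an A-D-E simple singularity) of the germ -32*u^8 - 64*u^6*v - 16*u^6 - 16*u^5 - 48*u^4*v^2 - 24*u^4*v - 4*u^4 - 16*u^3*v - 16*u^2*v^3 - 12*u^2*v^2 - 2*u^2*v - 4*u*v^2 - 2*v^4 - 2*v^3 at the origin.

The Hessian of f at 0 has rank 0. Corank 2; j^3 = -2*v*(u + v)^2 has shape L^2 M (L != M), so D-series; mu = 5 gives D_5.

D5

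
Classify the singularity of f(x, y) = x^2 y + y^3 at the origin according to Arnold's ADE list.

The Hessian of f at 0 is [[0, 0], [0, 0]] with rank 0, so corank 2. A Groebner basis of the Jacobian ideal J(f) in C{x,y} is {y^3, x^2 + 3*y^2, x*y}; counting standard monomials gives mu = 4. Corank 2; j^3 = y*(x^2 + y^2) splits into three distinct lines over C (the quadratic factor has nonzero discriminant), so D_4.

D_{4}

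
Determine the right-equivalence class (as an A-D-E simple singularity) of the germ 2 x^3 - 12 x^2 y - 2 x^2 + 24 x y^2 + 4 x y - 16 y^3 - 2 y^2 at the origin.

A2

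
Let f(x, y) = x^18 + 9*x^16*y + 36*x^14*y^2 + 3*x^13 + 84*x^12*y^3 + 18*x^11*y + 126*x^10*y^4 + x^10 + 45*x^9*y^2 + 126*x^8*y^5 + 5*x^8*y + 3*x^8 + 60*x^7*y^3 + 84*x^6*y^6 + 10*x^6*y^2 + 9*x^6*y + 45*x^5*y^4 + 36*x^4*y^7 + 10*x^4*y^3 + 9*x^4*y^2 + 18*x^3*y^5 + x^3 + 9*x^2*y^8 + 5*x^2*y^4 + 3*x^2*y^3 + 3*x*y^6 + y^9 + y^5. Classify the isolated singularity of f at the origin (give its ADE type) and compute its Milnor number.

Type E8, Milnor number mu = 8.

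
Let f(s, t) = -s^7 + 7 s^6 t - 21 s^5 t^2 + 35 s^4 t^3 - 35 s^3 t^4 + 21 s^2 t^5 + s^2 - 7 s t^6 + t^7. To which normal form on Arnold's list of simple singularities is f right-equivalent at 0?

A_6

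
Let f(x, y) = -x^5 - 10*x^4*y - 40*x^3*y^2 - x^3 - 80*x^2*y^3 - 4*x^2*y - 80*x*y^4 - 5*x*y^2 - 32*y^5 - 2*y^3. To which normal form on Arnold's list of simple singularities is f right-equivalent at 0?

The Hessian of f at 0 has rank 0. Corank 2; j^3 = -(x + y)^2*(x + 2*y) has shape L^2 M (L != M), so D-series; mu = 6 gives D_6.

D6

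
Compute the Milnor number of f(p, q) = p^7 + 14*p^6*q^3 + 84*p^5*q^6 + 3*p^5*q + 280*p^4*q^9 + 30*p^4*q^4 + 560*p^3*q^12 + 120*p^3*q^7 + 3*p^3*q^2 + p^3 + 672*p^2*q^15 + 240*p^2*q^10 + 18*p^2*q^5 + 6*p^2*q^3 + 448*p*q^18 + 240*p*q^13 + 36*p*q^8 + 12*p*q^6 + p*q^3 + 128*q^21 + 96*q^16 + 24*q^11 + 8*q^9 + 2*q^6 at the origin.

7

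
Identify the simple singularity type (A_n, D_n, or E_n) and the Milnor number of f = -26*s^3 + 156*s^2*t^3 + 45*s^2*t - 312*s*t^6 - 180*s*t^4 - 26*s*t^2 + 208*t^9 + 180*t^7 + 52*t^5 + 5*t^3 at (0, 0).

Type D_4, Milnor number mu = 4.

The Hessian of f at 0 has rank 0. Corank 2; j^3 = -(2*s - t)*(13*s^2 - 16*s*t + 5*t^2) splits into three distinct lines over C (the quadratic factor has nonzero discriminant), so D_4.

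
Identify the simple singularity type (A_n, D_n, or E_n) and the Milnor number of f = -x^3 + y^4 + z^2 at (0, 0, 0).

Type E6, Milnor number mu = 6.

The Hessian of f at 0 is [[0, 0, 0], [0, 0, 0], [0, 0, 2]] with rank 1, so corank 2. A Groebner basis of the Jacobian ideal J(f) in C{x,y,z} is {y^3, x^2, z}; counting standard monomials gives mu = 6. Corank 2; j^3 = -x^3 is a perfect cube, so E-series; the 4-jet and mu = 6 give E_6.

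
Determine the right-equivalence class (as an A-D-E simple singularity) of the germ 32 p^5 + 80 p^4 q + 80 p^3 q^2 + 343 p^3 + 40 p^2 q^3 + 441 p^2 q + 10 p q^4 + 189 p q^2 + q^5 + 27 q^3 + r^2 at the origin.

E_{8}

The Hessian of f at 0 has rank 1. Corank 2; j^3 = (7*p + 3*q)^3 is a perfect cube, so E-series; the 5-jet and mu = 8 give E_8.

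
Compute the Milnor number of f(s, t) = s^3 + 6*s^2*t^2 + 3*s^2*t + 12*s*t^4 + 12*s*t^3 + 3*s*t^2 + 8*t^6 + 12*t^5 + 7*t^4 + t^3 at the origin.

6

The Hessian of f at 0 has rank 0. Corank 2; j^3 = (s + t)^3 is a perfect cube, so E-series; the 4-jet and mu = 6 give E_6.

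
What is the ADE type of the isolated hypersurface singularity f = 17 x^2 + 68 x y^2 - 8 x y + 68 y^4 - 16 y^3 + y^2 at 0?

The Hessian of f at 0 is [[34, -8], [-8, 2]] with rank 2, so corank 0. A Groebner basis of the Jacobian ideal J(f) in C{x,y} is {x, y}; counting standard monomials gives mu = 1. Corank 0: nondegenerate Morse point, so A_1.

A1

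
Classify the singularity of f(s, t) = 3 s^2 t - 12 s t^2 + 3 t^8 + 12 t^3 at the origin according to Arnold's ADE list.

D9

The Hessian of f at 0 has rank 0. Corank 2; j^3 = 3*t*(s - 2*t)^2 has shape L^2 M (L != M), so D-series; mu = 9 gives D_9.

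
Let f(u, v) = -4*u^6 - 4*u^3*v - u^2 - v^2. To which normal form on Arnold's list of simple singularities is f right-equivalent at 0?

A_{1}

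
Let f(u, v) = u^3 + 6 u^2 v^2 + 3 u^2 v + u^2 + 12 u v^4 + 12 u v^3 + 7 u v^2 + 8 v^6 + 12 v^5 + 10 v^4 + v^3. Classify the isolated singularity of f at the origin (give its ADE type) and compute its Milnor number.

Type A_{2}, Milnor number mu = 2.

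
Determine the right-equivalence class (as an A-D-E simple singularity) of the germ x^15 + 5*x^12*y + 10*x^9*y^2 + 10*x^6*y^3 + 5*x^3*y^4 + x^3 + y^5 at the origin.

The Hessian of f at 0 has rank 0. Corank 2; j^3 = x^3 is a perfect cube, so E-series; the 5-jet and mu = 8 give E_8.

E8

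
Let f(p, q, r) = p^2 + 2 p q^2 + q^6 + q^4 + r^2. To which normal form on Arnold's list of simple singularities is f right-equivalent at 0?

A5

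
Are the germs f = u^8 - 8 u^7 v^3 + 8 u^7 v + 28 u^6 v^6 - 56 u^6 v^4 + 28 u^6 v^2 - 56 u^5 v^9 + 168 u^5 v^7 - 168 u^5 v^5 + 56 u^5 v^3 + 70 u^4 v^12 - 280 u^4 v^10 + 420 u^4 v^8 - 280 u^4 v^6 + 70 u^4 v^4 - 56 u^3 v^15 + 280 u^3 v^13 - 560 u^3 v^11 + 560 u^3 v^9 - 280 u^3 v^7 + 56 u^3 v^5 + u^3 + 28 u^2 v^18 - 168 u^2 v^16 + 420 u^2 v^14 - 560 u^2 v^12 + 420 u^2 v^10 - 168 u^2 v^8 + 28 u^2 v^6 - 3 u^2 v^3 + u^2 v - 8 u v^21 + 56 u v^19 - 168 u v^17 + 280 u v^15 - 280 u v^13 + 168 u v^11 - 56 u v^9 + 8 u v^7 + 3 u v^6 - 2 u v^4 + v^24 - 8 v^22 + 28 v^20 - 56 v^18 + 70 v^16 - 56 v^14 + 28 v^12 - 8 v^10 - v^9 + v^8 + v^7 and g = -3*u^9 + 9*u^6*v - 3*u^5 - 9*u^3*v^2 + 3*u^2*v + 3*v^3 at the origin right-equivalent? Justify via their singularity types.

No.

The Hessian of f at 0 has rank 0. Corank 2; j^3 = u^2*(u + v) has shape L^2 M (L != M), so D-series; mu = 9 gives D_9. The Hessian of g at 0 has rank 0. Corank 2; j^3 = 3*v*(u^2 + v^2) splits into three distinct lines over C (the quadratic factor has nonzero discriminant), so D_4. f is D_9 but g is D_4, hence not right-equivalent.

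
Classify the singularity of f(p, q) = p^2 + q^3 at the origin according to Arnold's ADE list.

The Hessian of f at 0 has rank 1. Corank 1: A-series; mu = 2 gives A_2.

A_2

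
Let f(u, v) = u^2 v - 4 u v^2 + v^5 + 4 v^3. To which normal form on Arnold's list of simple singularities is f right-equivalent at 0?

D_6

The Hessian of f at 0 is [[0, 0], [0, 0]] with rank 0, so corank 2. A Groebner basis of the Jacobian ideal J(f) in C{u,v} is {u^2/5 + v^4 - 4*v^2/5, u^3 - 8*v^3, u*v - 2*v^2}; counting standard monomials gives mu = 6. Corank 2; j^3 = v*(u - 2*v)^2 has shape L^2 M (L != M), so D-series; mu = 6 gives D_6.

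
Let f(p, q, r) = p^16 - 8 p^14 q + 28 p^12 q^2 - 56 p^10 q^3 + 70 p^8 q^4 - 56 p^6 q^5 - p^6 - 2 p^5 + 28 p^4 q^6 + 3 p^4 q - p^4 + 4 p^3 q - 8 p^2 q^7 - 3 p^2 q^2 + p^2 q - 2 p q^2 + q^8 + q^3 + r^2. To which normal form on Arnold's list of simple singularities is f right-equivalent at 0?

The Hessian of f at 0 has rank 1. Corank 2; j^3 = q*(p - q)^2 has shape L^2 M (L != M), so D-series; mu = 9 gives D_9.

D_{9}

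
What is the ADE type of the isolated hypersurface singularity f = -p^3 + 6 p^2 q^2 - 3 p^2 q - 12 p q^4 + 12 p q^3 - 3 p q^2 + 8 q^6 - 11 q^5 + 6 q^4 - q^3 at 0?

E8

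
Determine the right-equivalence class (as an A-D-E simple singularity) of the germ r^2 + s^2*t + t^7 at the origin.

D_8

The Hessian of f at 0 is [[0, 0, 0], [0, 0, 0], [0, 0, 2]] with rank 1, so corank 2. A Groebner basis of the Jacobian ideal J(f) in C{s,t,r} is {s^2/7 + t^6, s^3, s*t, r}; counting standard monomials gives mu = 8. Corank 2; j^3 = s^2*t has shape L^2 M (L != M), so D-series; mu = 8 gives D_8.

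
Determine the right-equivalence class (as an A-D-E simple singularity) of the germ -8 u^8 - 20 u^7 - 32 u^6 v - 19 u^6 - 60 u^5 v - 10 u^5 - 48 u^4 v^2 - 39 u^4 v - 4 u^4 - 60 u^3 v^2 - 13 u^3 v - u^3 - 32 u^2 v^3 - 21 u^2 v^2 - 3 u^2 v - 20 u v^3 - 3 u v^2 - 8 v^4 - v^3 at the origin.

The Hessian of f at 0 is [[0, 0], [0, 0]] with rank 0, so corank 2. A Groebner basis of the Jacobian ideal J(f) in C{u,v} is {u^2/3 + 2*u*v/3 + v^4 + v^3/9 + v^2/3, u^3 + v^3, u^2*v + u^2/9 + 2*u*v/9 - 26*v^3/27 + v^2/9, -u^2/9 + u*v^2 - 2*u*v/9 + 26*v^3/27 - v^2/9}; counting standard monomials gives mu = 7. Corank 2; j^3 = -(u + v)^3 is a perfect cube, so E-series; the 4-jet and mu = 7 give E_7.

E_7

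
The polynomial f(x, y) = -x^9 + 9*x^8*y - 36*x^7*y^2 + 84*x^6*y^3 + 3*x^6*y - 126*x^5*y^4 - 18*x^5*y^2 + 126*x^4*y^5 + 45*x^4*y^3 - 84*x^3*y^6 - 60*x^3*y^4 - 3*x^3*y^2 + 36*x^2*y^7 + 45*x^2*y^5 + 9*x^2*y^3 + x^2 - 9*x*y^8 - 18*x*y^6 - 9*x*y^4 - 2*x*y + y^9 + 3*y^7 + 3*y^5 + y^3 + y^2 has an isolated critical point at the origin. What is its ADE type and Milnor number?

The Hessian of f at 0 has rank 1. Corank 1: A-series; mu = 2 gives A_2.

Type A2, Milnor number mu = 2.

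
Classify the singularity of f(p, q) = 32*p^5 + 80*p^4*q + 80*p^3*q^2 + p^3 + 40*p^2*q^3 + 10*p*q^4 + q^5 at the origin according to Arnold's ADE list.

E8

The Hessian of f at 0 has rank 0. Corank 2; j^3 = p^3 is a perfect cube, so E-series; the 5-jet and mu = 8 give E_8.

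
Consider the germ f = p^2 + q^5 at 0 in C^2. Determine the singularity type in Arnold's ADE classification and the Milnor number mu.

Type A_{4}, Milnor number mu = 4.

The Hessian of f at 0 is [[2, 0], [0, 0]] with rank 1, so corank 1. A Groebner basis of the Jacobian ideal J(f) in C{p,q} is {q^4, p}; counting standard monomials gives mu = 4. Corank 1: A-series; mu = 4 gives A_4.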